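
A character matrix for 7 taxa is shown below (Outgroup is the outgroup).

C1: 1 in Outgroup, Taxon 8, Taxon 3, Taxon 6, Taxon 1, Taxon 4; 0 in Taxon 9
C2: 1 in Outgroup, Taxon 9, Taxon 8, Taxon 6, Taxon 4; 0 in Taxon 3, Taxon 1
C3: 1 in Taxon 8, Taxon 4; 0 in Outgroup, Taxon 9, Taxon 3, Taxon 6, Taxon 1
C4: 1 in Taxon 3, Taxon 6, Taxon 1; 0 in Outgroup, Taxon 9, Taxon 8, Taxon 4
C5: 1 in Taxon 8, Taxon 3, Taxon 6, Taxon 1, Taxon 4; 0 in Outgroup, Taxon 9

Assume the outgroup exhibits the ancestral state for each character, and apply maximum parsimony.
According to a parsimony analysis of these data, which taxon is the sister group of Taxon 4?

Taxon 8

Character polarity is set by the outgroup: the derived state is whichever differs from the outgroup's state, so for C1, C2 the derived state is '0', and for the remaining characters it is '1'.
C1 (derived state '0') is unique to Taxon 9 (autapomorphy; uninformative for grouping).
C2: derived state '0' in Taxon 1 and Taxon 3 only — synapomorphy for {Taxon 1, Taxon 3}.
C3 (derived state '1') is shared by Taxon 4 and Taxon 8 — a synapomorphy uniting that clade.
C4 (derived state '1') is shared by Taxon 1, Taxon 3, and Taxon 6 — a synapomorphy uniting that clade.
C5 (derived state '1') is shared by Taxon 1, Taxon 3, Taxon 4, Taxon 6, and Taxon 8 — a synapomorphy uniting that clade.
Most parsimonious ingroup topology: (Taxon 9,((Taxon 8,Taxon 4),((Taxon 3,Taxon 1),Taxon 6))).
Taxon 4 and Taxon 8 form a cherry on this tree, so they are sister taxa.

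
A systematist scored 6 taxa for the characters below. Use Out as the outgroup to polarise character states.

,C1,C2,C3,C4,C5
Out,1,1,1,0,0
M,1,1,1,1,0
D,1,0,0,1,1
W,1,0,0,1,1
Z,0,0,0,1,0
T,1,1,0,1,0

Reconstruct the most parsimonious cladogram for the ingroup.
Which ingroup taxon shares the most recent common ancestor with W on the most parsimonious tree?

Character polarity is set by the outgroup: the derived state is whichever differs from the outgroup's state, so for C1, C2, C3 the derived state is '0', and for the remaining characters it is '1'.
C1: derived state '0' in Z only — an autapomorphy, so it tells us nothing about relationships among taxa.
C2: derived state '0' in D, W, and Z only — synapomorphy for {D, W, Z}.
Only D, T, W, and Z show the derived state '0' for C3, supporting them as a clade.
C4 (derived state '1') is shared by all ingroup taxa — unites the whole ingroup.
C5 (derived state '1') is shared by D and W — a synapomorphy uniting that clade.
Most parsimonious ingroup topology: (M,(((D,W),Z),T)).
W and D form a cherry on this tree, so they are sister taxa.

D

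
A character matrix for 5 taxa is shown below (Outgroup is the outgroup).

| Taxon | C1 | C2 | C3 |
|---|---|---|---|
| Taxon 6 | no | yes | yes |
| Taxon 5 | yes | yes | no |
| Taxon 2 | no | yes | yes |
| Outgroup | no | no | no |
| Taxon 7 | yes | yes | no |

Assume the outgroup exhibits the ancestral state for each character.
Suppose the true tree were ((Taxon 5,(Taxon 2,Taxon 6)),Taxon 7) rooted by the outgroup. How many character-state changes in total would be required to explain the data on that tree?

Map each character onto ((Taxon 5,(Taxon 2,Taxon 6)),Taxon 7) (rooted by Outgroup) and count the minimum state changes it requires (Fitch parsimony):
C1: 2; C2: 1; C3: 1.
Total tree length = 4.

4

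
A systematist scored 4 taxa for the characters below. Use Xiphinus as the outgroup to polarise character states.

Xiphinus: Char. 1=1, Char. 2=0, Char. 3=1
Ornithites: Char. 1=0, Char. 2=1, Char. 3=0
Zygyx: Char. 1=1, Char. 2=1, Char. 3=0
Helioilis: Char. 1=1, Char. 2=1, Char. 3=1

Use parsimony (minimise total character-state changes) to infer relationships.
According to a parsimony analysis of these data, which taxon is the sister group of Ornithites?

Zygyx

Character polarity is set by the outgroup: the derived state is whichever differs from the outgroup's state, so for Char. 1, Char. 3 the derived state is '0', and for the remaining characters it is '1'.
Char. 1 (derived state '0') is unique to Ornithites (autapomorphy; uninformative for grouping).
Char. 2 (derived state '1') is shared by all ingroup taxa — unites the whole ingroup.
Only Ornithites and Zygyx show the derived state '0' for Char. 3, supporting them as a clade.
Most parsimonious ingroup topology: ((Ornithites,Zygyx),Helioilis).
Ornithites and Zygyx form a cherry on this tree, so they are sister taxa.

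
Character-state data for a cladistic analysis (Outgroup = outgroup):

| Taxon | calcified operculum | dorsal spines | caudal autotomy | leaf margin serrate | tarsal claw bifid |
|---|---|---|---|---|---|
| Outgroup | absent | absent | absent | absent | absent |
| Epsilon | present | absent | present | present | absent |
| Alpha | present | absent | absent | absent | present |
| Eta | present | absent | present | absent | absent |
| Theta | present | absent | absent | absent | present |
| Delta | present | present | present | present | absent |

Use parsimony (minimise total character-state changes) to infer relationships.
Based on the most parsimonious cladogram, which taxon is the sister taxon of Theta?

The outgroup has state 'absent' for every character, so 'present' is the derived state throughout.
All ingroup taxa share the derived state 'present' for calcified operculum; it defines the ingroup but does not resolve relationships within it.
dorsal spines: derived state 'present' in Delta only — an autapomorphy, so it tells us nothing about relationships among taxa.
caudal autotomy (derived state 'present') is shared by Delta, Epsilon, and Eta — a synapomorphy uniting that clade.
Only Delta and Epsilon show the derived state 'present' for leaf margin serrate, supporting them as a clade.
tarsal claw bifid (derived state 'present') is shared by Alpha and Theta — a synapomorphy uniting that clade.
Most parsimonious ingroup topology: (((Epsilon,Delta),Eta),(Alpha,Theta)).
Theta and Alpha form a cherry on this tree, so they are sister taxa.

Alpha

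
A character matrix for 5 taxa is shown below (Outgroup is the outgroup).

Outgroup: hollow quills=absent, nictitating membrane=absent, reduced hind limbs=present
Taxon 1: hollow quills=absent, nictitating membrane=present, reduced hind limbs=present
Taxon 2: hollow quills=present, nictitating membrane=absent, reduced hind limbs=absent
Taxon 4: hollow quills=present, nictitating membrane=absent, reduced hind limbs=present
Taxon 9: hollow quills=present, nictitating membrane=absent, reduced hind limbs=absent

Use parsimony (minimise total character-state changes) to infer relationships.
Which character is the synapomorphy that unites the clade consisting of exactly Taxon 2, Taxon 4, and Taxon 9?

hollow quills

Character polarity is set by the outgroup: the derived state is whichever differs from the outgroup's state, so for reduced hind limbs the derived state is 'absent', and for the remaining characters it is 'present'.
hollow quills (derived state 'present') is shared by Taxon 2, Taxon 4, and Taxon 9 — a synapomorphy uniting that clade.
nictitating membrane (derived state 'present') is unique to Taxon 1 (autapomorphy; uninformative for grouping).
Only Taxon 2 and Taxon 9 show the derived state 'absent' for reduced hind limbs, supporting them as a clade.
Most parsimonious ingroup topology: (Taxon 1,((Taxon 2,Taxon 9),Taxon 4)).
The clade {Taxon 2, Taxon 4, Taxon 9} is supported by hollow quills: its derived state 'present' occurs in exactly those taxa and in no other taxon (including the outgroup).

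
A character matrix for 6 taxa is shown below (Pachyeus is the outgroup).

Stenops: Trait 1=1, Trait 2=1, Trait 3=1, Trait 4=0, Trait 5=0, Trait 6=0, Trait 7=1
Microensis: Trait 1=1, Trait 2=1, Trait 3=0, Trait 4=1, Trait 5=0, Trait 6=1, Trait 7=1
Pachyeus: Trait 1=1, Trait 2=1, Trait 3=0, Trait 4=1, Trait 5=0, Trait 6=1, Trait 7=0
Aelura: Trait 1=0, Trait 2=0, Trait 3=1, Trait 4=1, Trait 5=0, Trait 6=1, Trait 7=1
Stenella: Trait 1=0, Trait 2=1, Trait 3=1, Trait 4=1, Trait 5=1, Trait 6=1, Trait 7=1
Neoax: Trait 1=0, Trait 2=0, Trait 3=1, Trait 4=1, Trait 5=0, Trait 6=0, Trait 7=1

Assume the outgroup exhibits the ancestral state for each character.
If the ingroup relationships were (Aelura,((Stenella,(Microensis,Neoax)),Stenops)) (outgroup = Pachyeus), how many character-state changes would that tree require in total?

Map each character onto (Aelura,((Stenella,(Microensis,Neoax)),Stenops)) (rooted by Pachyeus) and count the minimum state changes it requires (Fitch parsimony):
Trait 1: 3; Trait 2: 2; Trait 3: 2; Trait 4: 1; Trait 5: 1; Trait 6: 2; Trait 7: 1.
Total tree length = 12.

12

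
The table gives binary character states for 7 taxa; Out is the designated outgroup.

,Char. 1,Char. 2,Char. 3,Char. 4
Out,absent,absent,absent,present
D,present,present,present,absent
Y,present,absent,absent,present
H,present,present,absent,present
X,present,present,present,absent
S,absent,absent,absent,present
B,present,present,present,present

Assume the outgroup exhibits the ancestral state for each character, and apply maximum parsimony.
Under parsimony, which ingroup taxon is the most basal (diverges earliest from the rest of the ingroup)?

S

Character polarity is set by the outgroup: the derived state is whichever differs from the outgroup's state, so for Char. 4 the derived state is 'absent', and for the remaining characters it is 'present'.
Char. 1 (derived state 'present') is shared by B, D, H, X, and Y — a synapomorphy uniting that clade.
Char. 2: derived state 'present' in B, D, H, and X only — synapomorphy for {B, D, H, X}.
Char. 3 (derived state 'present') is shared by B, D, and X — a synapomorphy uniting that clade.
Only D and X show the derived state 'absent' for Char. 4, supporting them as a clade.
Most parsimonious ingroup topology: (((((D,X),B),H),Y),S).
S is sister to the clade containing all other ingroup taxa, so it is the earliest-diverging (most basal) ingroup lineage.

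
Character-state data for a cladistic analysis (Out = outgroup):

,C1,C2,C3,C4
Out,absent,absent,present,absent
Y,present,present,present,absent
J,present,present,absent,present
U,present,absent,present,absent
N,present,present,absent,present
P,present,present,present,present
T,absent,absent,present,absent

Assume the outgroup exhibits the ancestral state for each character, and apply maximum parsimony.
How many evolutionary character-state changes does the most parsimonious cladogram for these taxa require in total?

4

Character polarity is set by the outgroup: the derived state is whichever differs from the outgroup's state, so for C3 the derived state is 'absent', and for the remaining characters it is 'present'.
C1: derived state 'present' in J, N, P, U, and Y only — synapomorphy for {J, N, P, U, Y}.
C2: derived state 'present' in J, N, P, and Y only — synapomorphy for {J, N, P, Y}.
Only J and N show the derived state 'absent' for C3, supporting them as a clade.
C4 (derived state 'present') is shared by J, N, and P — a synapomorphy uniting that clade.
Most parsimonious ingroup topology: (((Y,((J,N),P)),U),T).
Changes per character on this tree: C1: 1; C2: 1; C3: 1; C4: 1.
Total = 4.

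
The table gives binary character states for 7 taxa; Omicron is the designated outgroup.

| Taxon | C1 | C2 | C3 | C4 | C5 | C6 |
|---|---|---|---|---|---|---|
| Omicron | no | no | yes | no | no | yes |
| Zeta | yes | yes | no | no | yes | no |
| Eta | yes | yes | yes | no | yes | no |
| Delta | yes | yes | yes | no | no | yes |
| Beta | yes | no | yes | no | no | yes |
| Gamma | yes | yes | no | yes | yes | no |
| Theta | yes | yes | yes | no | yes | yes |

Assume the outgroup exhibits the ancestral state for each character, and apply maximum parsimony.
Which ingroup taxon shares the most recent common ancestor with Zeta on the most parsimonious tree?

Gamma

Character polarity is set by the outgroup: the derived state is whichever differs from the outgroup's state, so for C3, C6 the derived state is 'no', and for the remaining characters it is 'yes'.
C1 (derived state 'yes') is shared by all ingroup taxa — unites the whole ingroup.
C2: derived state 'yes' in Delta, Eta, Gamma, Theta, and Zeta only — synapomorphy for {Delta, Eta, Gamma, Theta, Zeta}.
C3: derived state 'no' in Gamma and Zeta only — synapomorphy for {Gamma, Zeta}.
C4: derived state 'yes' in Gamma only — an autapomorphy, so it tells us nothing about relationships among taxa.
C5 (derived state 'yes') is shared by Eta, Gamma, Theta, and Zeta — a synapomorphy uniting that clade.
C6: derived state 'no' in Eta, Gamma, and Zeta only — synapomorphy for {Eta, Gamma, Zeta}.
Most parsimonious ingroup topology: (((((Zeta,Gamma),Eta),Theta),Delta),Beta).
Zeta and Gamma form a cherry on this tree, so they are sister taxa.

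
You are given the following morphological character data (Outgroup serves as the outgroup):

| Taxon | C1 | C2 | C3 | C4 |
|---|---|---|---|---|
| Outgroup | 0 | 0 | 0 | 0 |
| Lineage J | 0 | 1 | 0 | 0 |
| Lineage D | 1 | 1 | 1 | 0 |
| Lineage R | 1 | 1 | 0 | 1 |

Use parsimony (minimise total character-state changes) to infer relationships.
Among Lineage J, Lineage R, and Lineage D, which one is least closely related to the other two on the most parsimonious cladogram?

The outgroup has state '0' for every character, so '1' is the derived state throughout.
C1: derived state '1' in Lineage D and Lineage R only — synapomorphy for {Lineage D, Lineage R}.
C2 (derived state '1') is shared by all ingroup taxa — unites the whole ingroup.
C3 (derived state '1') is unique to Lineage D (autapomorphy; uninformative for grouping).
C4: derived state '1' in Lineage R only — an autapomorphy, so it tells us nothing about relationships among taxa.
Most parsimonious ingroup topology: (Lineage J,(Lineage R,Lineage D)).
Lineage D and Lineage R share a more recent common ancestor with each other than either does with Lineage J, so Lineage J is the least closely related of the three.

Lineage J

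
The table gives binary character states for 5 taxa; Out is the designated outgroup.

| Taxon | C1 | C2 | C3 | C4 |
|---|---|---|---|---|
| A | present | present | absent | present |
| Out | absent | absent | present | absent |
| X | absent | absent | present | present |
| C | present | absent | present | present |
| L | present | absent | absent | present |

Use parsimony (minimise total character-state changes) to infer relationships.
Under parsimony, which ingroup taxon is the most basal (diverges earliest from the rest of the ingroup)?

Character polarity is set by the outgroup: the derived state is whichever differs from the outgroup's state, so for C3 the derived state is 'absent', and for the remaining characters it is 'present'.
Only A, C, and L show the derived state 'present' for C1, supporting them as a clade.
C2 (derived state 'present') is unique to A (autapomorphy; uninformative for grouping).
C3 (derived state 'absent') is shared by A and L — a synapomorphy uniting that clade.
All ingroup taxa share the derived state 'present' for C4; it defines the ingroup but does not resolve relationships within it.
Most parsimonious ingroup topology: (((L,A),C),X).
X is sister to the clade containing all other ingroup taxa, so it is the earliest-diverging (most basal) ingroup lineage.

X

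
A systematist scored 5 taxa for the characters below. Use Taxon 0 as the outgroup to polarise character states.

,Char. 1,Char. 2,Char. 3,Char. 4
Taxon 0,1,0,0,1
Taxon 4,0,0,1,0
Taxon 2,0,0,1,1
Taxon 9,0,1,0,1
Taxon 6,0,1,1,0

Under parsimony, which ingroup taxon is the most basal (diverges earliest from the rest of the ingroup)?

Character polarity is set by the outgroup: the derived state is whichever differs from the outgroup's state, so for Char. 1, Char. 4 the derived state is '0', and for the remaining characters it is '1'.
Char. 1 (derived state '0') is shared by all ingroup taxa — unites the whole ingroup.
Char. 2 (state '1') occurs in Taxon 6 and Taxon 9 but conflicts with the nesting implied by the other characters — most parsimoniously interpreted as homoplasy.
Char. 3 (derived state '1') is shared by Taxon 2, Taxon 4, and Taxon 6 — a synapomorphy uniting that clade.
Only Taxon 4 and Taxon 6 show the derived state '0' for Char. 4, supporting them as a clade.
Most parsimonious ingroup topology: (((Taxon 4,Taxon 6),Taxon 2),Taxon 9).
Taxon 9 is sister to the clade containing all other ingroup taxa, so it is the earliest-diverging (most basal) ingroup lineage.

Taxon 9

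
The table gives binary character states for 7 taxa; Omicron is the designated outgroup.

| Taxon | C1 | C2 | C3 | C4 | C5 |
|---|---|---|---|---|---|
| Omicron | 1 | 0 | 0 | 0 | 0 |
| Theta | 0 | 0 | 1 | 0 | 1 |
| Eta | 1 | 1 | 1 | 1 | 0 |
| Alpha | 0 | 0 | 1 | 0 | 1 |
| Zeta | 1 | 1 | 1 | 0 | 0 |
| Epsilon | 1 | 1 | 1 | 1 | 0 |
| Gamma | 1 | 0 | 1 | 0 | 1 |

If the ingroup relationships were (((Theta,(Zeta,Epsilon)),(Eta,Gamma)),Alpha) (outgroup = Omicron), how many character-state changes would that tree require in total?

Map each character onto (((Theta,(Zeta,Epsilon)),(Eta,Gamma)),Alpha) (rooted by Omicron) and count the minimum state changes it requires (Fitch parsimony):
C1: 2; C2: 2; C3: 1; C4: 2; C5: 3.
Total tree length = 10.

10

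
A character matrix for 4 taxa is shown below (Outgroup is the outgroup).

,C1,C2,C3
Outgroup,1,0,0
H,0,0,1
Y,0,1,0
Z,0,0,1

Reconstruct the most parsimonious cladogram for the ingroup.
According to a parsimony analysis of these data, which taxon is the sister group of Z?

Character polarity is set by the outgroup: the derived state is whichever differs from the outgroup's state, so for C1 the derived state is '0', and for the remaining characters it is '1'.
C1 (derived state '0') is shared by all ingroup taxa — unites the whole ingroup.
C2 (derived state '1') is unique to Y (autapomorphy; uninformative for grouping).
Only H and Z show the derived state '1' for C3, supporting them as a clade.
Most parsimonious ingroup topology: ((Z,H),Y).
Z and H form a cherry on this tree, so they are sister taxa.

H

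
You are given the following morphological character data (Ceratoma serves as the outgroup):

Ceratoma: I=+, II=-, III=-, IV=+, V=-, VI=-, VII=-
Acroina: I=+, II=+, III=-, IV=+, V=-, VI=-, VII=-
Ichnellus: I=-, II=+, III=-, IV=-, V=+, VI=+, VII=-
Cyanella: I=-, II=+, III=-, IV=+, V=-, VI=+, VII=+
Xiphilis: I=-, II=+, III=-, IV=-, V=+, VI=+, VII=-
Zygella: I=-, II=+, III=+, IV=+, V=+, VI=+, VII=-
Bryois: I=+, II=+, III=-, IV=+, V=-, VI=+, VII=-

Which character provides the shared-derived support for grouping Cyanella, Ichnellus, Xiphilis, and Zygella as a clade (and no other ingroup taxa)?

I

Character polarity is set by the outgroup: the derived state is whichever differs from the outgroup's state, so for I, IV the derived state is '-', and for the remaining characters it is '+'.
Only Cyanella, Ichnellus, Xiphilis, and Zygella show the derived state '-' for I, supporting them as a clade.
II (derived state '+') is shared by all ingroup taxa — unites the whole ingroup.
III: derived state '+' in Zygella only — an autapomorphy, so it tells us nothing about relationships among taxa.
Only Ichnellus and Xiphilis show the derived state '-' for IV, supporting them as a clade.
V (derived state '+') is shared by Ichnellus, Xiphilis, and Zygella — a synapomorphy uniting that clade.
Only Bryois, Cyanella, Ichnellus, Xiphilis, and Zygella show the derived state '+' for VI, supporting them as a clade.
VII: derived state '+' in Cyanella only — an autapomorphy, so it tells us nothing about relationships among taxa.
Most parsimonious ingroup topology: (Acroina,((((Ichnellus,Xiphilis),Zygella),Cyanella),Bryois)).
The clade {Cyanella, Ichnellus, Xiphilis, Zygella} is supported by I: its derived state '-' occurs in exactly those taxa and in no other taxon (including the outgroup).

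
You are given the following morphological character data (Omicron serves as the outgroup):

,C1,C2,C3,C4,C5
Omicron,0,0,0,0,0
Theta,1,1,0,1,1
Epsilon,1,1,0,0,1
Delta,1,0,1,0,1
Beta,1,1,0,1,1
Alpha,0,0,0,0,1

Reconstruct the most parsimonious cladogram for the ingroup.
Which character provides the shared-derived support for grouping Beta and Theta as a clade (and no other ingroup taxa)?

The outgroup has state '0' for every character, so '1' is the derived state throughout.
Only Beta, Delta, Epsilon, and Theta show the derived state '1' for C1, supporting them as a clade.
Only Beta, Epsilon, and Theta show the derived state '1' for C2, supporting them as a clade.
C3 (derived state '1') is unique to Delta (autapomorphy; uninformative for grouping).
Only Beta and Theta show the derived state '1' for C4, supporting them as a clade.
C5 (derived state '1') is shared by all ingroup taxa — unites the whole ingroup.
Most parsimonious ingroup topology: ((((Theta,Beta),Epsilon),Delta),Alpha).
The clade {Beta, Theta} is supported by C4: its derived state '1' occurs in exactly those taxa and in no other taxon (including the outgroup).

C4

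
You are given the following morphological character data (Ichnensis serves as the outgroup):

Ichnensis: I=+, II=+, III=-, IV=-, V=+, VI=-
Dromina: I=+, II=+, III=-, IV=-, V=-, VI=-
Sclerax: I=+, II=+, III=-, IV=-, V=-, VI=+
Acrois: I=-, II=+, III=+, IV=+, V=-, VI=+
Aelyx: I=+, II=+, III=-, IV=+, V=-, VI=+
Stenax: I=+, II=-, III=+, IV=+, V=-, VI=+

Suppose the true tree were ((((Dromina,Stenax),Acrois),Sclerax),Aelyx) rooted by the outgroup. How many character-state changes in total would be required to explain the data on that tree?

Map each character onto ((((Dromina,Stenax),Acrois),Sclerax),Aelyx) (rooted by Ichnensis) and count the minimum state changes it requires (Fitch parsimony):
I: 1; II: 1; III: 2; IV: 3; V: 1; VI: 2.
Total tree length = 10.

10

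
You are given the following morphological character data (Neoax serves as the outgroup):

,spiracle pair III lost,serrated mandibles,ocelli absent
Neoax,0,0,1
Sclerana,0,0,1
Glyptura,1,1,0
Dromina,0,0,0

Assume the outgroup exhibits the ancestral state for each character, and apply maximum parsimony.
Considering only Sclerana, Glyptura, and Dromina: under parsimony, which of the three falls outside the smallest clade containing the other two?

Character polarity is set by the outgroup: the derived state is whichever differs from the outgroup's state, so for ocelli absent the derived state is '0', and for the remaining characters it is '1'.
spiracle pair III lost (derived state '1') is unique to Glyptura (autapomorphy; uninformative for grouping).
serrated mandibles (derived state '1') is unique to Glyptura (autapomorphy; uninformative for grouping).
Only Dromina and Glyptura show the derived state '0' for ocelli absent, supporting them as a clade.
Most parsimonious ingroup topology: (Sclerana,(Glyptura,Dromina)).
Dromina and Glyptura share a more recent common ancestor with each other than either does with Sclerana, so Sclerana is the least closely related of the three.

Sclerana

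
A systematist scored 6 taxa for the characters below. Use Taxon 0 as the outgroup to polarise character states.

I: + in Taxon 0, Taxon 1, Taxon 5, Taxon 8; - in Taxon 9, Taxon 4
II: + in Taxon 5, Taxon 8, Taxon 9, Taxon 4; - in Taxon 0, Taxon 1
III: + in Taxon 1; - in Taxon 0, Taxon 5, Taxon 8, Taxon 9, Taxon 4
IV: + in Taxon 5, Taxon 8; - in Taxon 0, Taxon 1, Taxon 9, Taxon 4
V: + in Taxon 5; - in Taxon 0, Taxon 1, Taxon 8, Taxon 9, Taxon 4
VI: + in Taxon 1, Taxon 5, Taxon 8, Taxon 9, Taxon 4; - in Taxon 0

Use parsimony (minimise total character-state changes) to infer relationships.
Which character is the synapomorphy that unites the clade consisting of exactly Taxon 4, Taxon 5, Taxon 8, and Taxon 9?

Character polarity is set by the outgroup: the derived state is whichever differs from the outgroup's state, so for I the derived state is '-', and for the remaining characters it is '+'.
Only Taxon 4 and Taxon 9 show the derived state '-' for I, supporting them as a clade.
II: derived state '+' in Taxon 4, Taxon 5, Taxon 8, and Taxon 9 only — synapomorphy for {Taxon 4, Taxon 5, Taxon 8, Taxon 9}.
III: derived state '+' in Taxon 1 only — an autapomorphy, so it tells us nothing about relationships among taxa.
Only Taxon 5 and Taxon 8 show the derived state '+' for IV, supporting them as a clade.
V (derived state '+') is unique to Taxon 5 (autapomorphy; uninformative for grouping).
All ingroup taxa share the derived state '+' for VI; it defines the ingroup but does not resolve relationships within it.
Most parsimonious ingroup topology: (Taxon 1,((Taxon 5,Taxon 8),(Taxon 9,Taxon 4))).
The clade {Taxon 4, Taxon 5, Taxon 8, Taxon 9} is supported by II: its derived state '+' occurs in exactly those taxa and in no other taxon (including the outgroup).

II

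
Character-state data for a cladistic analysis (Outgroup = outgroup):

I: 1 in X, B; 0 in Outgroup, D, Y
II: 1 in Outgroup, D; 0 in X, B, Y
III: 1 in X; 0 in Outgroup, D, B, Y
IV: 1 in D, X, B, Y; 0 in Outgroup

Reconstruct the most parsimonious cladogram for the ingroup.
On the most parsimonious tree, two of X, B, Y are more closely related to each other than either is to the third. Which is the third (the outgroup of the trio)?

Character polarity is set by the outgroup: the derived state is whichever differs from the outgroup's state, so for II the derived state is '0', and for the remaining characters it is '1'.
Only B and X show the derived state '1' for I, supporting them as a clade.
Only B, X, and Y show the derived state '0' for II, supporting them as a clade.
III: derived state '1' in X only — an autapomorphy, so it tells us nothing about relationships among taxa.
All ingroup taxa share the derived state '1' for IV; it defines the ingroup but does not resolve relationships within it.
Most parsimonious ingroup topology: (((B,X),Y),D).
X and B share a more recent common ancestor with each other than either does with Y, so Y is the least closely related of the three.

Y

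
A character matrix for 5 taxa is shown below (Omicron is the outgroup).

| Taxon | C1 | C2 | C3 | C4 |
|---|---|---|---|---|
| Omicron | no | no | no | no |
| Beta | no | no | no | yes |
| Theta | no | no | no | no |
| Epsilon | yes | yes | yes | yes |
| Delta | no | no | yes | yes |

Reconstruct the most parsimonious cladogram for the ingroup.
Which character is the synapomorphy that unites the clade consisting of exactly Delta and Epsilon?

The outgroup has state 'no' for every character, so 'yes' is the derived state throughout.
C1: derived state 'yes' in Epsilon only — an autapomorphy, so it tells us nothing about relationships among taxa.
C2 (derived state 'yes') is unique to Epsilon (autapomorphy; uninformative for grouping).
Only Delta and Epsilon show the derived state 'yes' for C3, supporting them as a clade.
C4 (derived state 'yes') is shared by Beta, Delta, and Epsilon — a synapomorphy uniting that clade.
Most parsimonious ingroup topology: ((Beta,(Epsilon,Delta)),Theta).
The clade {Delta, Epsilon} is supported by C3: its derived state 'yes' occurs in exactly those taxa and in no other taxon (including the outgroup).

C3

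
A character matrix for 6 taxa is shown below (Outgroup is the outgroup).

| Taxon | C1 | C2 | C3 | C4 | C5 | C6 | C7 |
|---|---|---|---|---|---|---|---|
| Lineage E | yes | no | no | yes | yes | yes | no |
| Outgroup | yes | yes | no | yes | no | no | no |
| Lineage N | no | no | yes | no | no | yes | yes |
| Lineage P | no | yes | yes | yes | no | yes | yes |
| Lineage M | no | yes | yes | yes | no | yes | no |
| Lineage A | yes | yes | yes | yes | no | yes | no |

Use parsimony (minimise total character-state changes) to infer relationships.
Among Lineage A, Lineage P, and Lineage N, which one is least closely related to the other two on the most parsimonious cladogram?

Character polarity is set by the outgroup: the derived state is whichever differs from the outgroup's state, so for C1, C2, C4 the derived state is 'no', and for the remaining characters it is 'yes'.
Only Lineage M, Lineage N, and Lineage P show the derived state 'no' for C1, supporting them as a clade.
C2 groups Lineage E and Lineage N, which is incompatible with the clades supported by the remaining characters; treating it as convergent (homoplasy) costs fewer steps than any alternative tree.
C3 (derived state 'yes') is shared by Lineage A, Lineage M, Lineage N, and Lineage P — a synapomorphy uniting that clade.
C4: derived state 'no' in Lineage N only — an autapomorphy, so it tells us nothing about relationships among taxa.
C5: derived state 'yes' in Lineage E only — an autapomorphy, so it tells us nothing about relationships among taxa.
C6 (derived state 'yes') is shared by all ingroup taxa — unites the whole ingroup.
C7: derived state 'yes' in Lineage N and Lineage P only — synapomorphy for {Lineage N, Lineage P}.
Most parsimonious ingroup topology: (((Lineage M,(Lineage N,Lineage P)),Lineage A),Lineage E).
Lineage P and Lineage N share a more recent common ancestor with each other than either does with Lineage A, so Lineage A is the least closely related of the three.

Lineage A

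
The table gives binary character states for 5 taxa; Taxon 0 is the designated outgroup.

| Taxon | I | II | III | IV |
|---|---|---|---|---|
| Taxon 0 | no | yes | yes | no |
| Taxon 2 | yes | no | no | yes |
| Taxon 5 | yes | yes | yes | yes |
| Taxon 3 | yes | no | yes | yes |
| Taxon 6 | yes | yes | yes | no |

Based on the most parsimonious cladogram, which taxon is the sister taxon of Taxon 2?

Taxon 3

Character polarity is set by the outgroup: the derived state is whichever differs from the outgroup's state, so for II, III the derived state is 'no', and for the remaining characters it is 'yes'.
I (derived state 'yes') is shared by all ingroup taxa — unites the whole ingroup.
II (derived state 'no') is shared by Taxon 2 and Taxon 3 — a synapomorphy uniting that clade.
III (derived state 'no') is unique to Taxon 2 (autapomorphy; uninformative for grouping).
IV (derived state 'yes') is shared by Taxon 2, Taxon 3, and Taxon 5 — a synapomorphy uniting that clade.
Most parsimonious ingroup topology: (((Taxon 2,Taxon 3),Taxon 5),Taxon 6).
Taxon 2 and Taxon 3 form a cherry on this tree, so they are sister taxa.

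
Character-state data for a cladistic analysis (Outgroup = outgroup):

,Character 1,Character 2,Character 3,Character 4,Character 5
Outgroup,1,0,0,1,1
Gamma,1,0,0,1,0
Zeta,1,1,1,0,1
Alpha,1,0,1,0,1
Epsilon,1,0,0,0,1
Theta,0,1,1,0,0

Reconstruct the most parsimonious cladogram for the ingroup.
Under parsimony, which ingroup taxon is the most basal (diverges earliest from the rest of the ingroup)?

Character polarity is set by the outgroup: the derived state is whichever differs from the outgroup's state, so for Character 1, Character 4, Character 5 the derived state is '0', and for the remaining characters it is '1'.
Character 1 (derived state '0') is unique to Theta (autapomorphy; uninformative for grouping).
Only Theta and Zeta show the derived state '1' for Character 2, supporting them as a clade.
Character 3 (derived state '1') is shared by Alpha, Theta, and Zeta — a synapomorphy uniting that clade.
Character 4: derived state '0' in Alpha, Epsilon, Theta, and Zeta only — synapomorphy for {Alpha, Epsilon, Theta, Zeta}.
Character 5 (state '0') occurs in Gamma and Theta but conflicts with the nesting implied by the other characters — most parsimoniously interpreted as homoplasy.
Most parsimonious ingroup topology: (Gamma,(((Zeta,Theta),Alpha),Epsilon)).
Gamma is sister to the clade containing all other ingroup taxa, so it is the earliest-diverging (most basal) ingroup lineage.

Gamma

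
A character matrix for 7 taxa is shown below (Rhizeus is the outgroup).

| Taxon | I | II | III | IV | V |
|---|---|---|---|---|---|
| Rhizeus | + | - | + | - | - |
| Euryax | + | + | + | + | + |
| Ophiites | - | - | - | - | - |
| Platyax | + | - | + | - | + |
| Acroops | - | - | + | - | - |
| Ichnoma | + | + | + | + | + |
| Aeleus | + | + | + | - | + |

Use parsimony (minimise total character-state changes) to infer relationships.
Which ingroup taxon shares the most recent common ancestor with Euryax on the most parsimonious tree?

Ichnoma

Character polarity is set by the outgroup: the derived state is whichever differs from the outgroup's state, so for I, III the derived state is '-', and for the remaining characters it is '+'.
Only Acroops and Ophiites show the derived state '-' for I, supporting them as a clade.
Only Aeleus, Euryax, and Ichnoma show the derived state '+' for II, supporting them as a clade.
III (derived state '-') is unique to Ophiites (autapomorphy; uninformative for grouping).
IV: derived state '+' in Euryax and Ichnoma only — synapomorphy for {Euryax, Ichnoma}.
V (derived state '+') is shared by Aeleus, Euryax, Ichnoma, and Platyax — a synapomorphy uniting that clade.
Most parsimonious ingroup topology: ((((Euryax,Ichnoma),Aeleus),Platyax),(Ophiites,Acroops)).
Euryax and Ichnoma form a cherry on this tree, so they are sister taxa.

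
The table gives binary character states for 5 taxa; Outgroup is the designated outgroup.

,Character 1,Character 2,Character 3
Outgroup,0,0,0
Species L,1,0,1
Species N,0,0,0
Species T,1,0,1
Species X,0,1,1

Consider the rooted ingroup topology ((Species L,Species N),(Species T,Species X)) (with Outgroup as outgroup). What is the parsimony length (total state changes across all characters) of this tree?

5

Map each character onto ((Species L,Species N),(Species T,Species X)) (rooted by Outgroup) and count the minimum state changes it requires (Fitch parsimony):
Character 1: 2; Character 2: 1; Character 3: 2.
Total tree length = 5.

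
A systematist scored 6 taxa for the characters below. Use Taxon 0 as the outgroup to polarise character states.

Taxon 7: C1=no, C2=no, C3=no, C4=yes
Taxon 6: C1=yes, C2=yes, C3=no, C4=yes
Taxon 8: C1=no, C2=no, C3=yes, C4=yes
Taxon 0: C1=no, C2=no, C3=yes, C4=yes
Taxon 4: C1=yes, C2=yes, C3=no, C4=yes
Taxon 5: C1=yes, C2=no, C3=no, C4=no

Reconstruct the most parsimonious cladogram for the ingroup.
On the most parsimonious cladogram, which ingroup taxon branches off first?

Taxon 8

Character polarity is set by the outgroup: the derived state is whichever differs from the outgroup's state, so for C3, C4 the derived state is 'no', and for the remaining characters it is 'yes'.
C1 (derived state 'yes') is shared by Taxon 4, Taxon 5, and Taxon 6 — a synapomorphy uniting that clade.
Only Taxon 4 and Taxon 6 show the derived state 'yes' for C2, supporting them as a clade.
Only Taxon 4, Taxon 5, Taxon 6, and Taxon 7 show the derived state 'no' for C3, supporting them as a clade.
C4: derived state 'no' in Taxon 5 only — an autapomorphy, so it tells us nothing about relationships among taxa.
Most parsimonious ingroup topology: (((Taxon 5,(Taxon 4,Taxon 6)),Taxon 7),Taxon 8).
Taxon 8 is sister to the clade containing all other ingroup taxa, so it is the earliest-diverging (most basal) ingroup lineage.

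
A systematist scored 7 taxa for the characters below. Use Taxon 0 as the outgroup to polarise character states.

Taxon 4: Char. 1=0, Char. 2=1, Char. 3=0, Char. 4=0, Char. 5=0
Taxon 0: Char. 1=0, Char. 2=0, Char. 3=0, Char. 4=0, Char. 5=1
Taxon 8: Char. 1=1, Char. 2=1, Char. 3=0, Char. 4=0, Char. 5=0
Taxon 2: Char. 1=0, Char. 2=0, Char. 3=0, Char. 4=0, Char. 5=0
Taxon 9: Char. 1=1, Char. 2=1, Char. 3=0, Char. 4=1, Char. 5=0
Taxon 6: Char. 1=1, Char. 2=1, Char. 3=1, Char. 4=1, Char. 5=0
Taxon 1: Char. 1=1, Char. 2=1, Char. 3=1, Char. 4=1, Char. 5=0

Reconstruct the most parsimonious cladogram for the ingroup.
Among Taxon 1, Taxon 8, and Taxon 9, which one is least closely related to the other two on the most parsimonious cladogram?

Character polarity is set by the outgroup: the derived state is whichever differs from the outgroup's state, so for Char. 5 the derived state is '0', and for the remaining characters it is '1'.
Char. 1: derived state '1' in Taxon 1, Taxon 6, Taxon 8, and Taxon 9 only — synapomorphy for {Taxon 1, Taxon 6, Taxon 8, Taxon 9}.
Only Taxon 1, Taxon 4, Taxon 6, Taxon 8, and Taxon 9 show the derived state '1' for Char. 2, supporting them as a clade.
Char. 3: derived state '1' in Taxon 1 and Taxon 6 only — synapomorphy for {Taxon 1, Taxon 6}.
Char. 4 (derived state '1') is shared by Taxon 1, Taxon 6, and Taxon 9 — a synapomorphy uniting that clade.
All ingroup taxa share the derived state '0' for Char. 5; it defines the ingroup but does not resolve relationships within it.
Most parsimonious ingroup topology: ((Taxon 4,(((Taxon 6,Taxon 1),Taxon 9),Taxon 8)),Taxon 2).
Taxon 1 and Taxon 9 share a more recent common ancestor with each other than either does with Taxon 8, so Taxon 8 is the least closely related of the three.

Taxon 8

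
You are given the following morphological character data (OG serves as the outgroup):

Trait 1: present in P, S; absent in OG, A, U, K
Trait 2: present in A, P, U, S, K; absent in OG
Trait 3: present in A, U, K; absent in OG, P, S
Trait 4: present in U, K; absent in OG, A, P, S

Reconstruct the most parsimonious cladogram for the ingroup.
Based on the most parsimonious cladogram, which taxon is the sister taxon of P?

S

The outgroup has state 'absent' for every character, so 'present' is the derived state throughout.
Only P and S show the derived state 'present' for Trait 1, supporting them as a clade.
Trait 2 (derived state 'present') is shared by all ingroup taxa — unites the whole ingroup.
Trait 3: derived state 'present' in A, K, and U only — synapomorphy for {A, K, U}.
Trait 4: derived state 'present' in K and U only — synapomorphy for {K, U}.
Most parsimonious ingroup topology: ((A,(U,K)),(P,S)).
P and S form a cherry on this tree, so they are sister taxa.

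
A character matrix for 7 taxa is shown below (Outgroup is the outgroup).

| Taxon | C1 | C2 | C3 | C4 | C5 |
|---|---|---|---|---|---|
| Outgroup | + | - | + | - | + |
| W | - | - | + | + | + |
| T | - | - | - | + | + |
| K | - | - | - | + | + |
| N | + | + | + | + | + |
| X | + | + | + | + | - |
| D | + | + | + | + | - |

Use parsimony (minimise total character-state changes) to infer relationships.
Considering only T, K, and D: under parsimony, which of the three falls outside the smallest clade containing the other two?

Character polarity is set by the outgroup: the derived state is whichever differs from the outgroup's state, so for C1, C3, C5 the derived state is '-', and for the remaining characters it is '+'.
Only K, T, and W show the derived state '-' for C1, supporting them as a clade.
C2 (derived state '+') is shared by D, N, and X — a synapomorphy uniting that clade.
C3 (derived state '-') is shared by K and T — a synapomorphy uniting that clade.
C4 (derived state '+') is shared by all ingroup taxa — unites the whole ingroup.
Only D and X show the derived state '-' for C5, supporting them as a clade.
Most parsimonious ingroup topology: ((W,(T,K)),(N,(X,D))).
T and K share a more recent common ancestor with each other than either does with D, so D is the least closely related of the three.

D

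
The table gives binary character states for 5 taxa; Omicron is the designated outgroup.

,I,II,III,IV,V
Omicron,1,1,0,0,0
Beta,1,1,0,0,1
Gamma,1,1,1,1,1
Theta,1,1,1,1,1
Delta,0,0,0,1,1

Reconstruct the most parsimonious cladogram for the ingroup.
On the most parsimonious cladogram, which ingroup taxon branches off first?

Character polarity is set by the outgroup: the derived state is whichever differs from the outgroup's state, so for I, II the derived state is '0', and for the remaining characters it is '1'.
I: derived state '0' in Delta only — an autapomorphy, so it tells us nothing about relationships among taxa.
II (derived state '0') is unique to Delta (autapomorphy; uninformative for grouping).
III: derived state '1' in Gamma and Theta only — synapomorphy for {Gamma, Theta}.
IV: derived state '1' in Delta, Gamma, and Theta only — synapomorphy for {Delta, Gamma, Theta}.
V (derived state '1') is shared by all ingroup taxa — unites the whole ingroup.
Most parsimonious ingroup topology: (Beta,((Gamma,Theta),Delta)).
Beta is sister to the clade containing all other ingroup taxa, so it is the earliest-diverging (most basal) ingroup lineage.

Beta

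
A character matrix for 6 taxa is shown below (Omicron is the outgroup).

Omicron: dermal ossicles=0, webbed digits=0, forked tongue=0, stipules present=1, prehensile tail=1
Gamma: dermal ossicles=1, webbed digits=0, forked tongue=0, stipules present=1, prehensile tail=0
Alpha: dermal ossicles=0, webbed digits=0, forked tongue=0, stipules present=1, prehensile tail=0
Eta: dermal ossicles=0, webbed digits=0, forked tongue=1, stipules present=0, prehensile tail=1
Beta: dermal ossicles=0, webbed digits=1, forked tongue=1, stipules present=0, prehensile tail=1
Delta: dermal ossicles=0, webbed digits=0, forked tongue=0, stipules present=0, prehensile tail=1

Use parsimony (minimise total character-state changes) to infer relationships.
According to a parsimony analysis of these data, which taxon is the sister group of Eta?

Character polarity is set by the outgroup: the derived state is whichever differs from the outgroup's state, so for stipules present, prehensile tail the derived state is '0', and for the remaining characters it is '1'.
dermal ossicles (derived state '1') is unique to Gamma (autapomorphy; uninformative for grouping).
webbed digits: derived state '1' in Beta only — an autapomorphy, so it tells us nothing about relationships among taxa.
forked tongue (derived state '1') is shared by Beta and Eta — a synapomorphy uniting that clade.
Only Beta, Delta, and Eta show the derived state '0' for stipules present, supporting them as a clade.
prehensile tail (derived state '0') is shared by Alpha and Gamma — a synapomorphy uniting that clade.
Most parsimonious ingroup topology: ((Gamma,Alpha),((Eta,Beta),Delta)).
Eta and Beta form a cherry on this tree, so they are sister taxa.

Beta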